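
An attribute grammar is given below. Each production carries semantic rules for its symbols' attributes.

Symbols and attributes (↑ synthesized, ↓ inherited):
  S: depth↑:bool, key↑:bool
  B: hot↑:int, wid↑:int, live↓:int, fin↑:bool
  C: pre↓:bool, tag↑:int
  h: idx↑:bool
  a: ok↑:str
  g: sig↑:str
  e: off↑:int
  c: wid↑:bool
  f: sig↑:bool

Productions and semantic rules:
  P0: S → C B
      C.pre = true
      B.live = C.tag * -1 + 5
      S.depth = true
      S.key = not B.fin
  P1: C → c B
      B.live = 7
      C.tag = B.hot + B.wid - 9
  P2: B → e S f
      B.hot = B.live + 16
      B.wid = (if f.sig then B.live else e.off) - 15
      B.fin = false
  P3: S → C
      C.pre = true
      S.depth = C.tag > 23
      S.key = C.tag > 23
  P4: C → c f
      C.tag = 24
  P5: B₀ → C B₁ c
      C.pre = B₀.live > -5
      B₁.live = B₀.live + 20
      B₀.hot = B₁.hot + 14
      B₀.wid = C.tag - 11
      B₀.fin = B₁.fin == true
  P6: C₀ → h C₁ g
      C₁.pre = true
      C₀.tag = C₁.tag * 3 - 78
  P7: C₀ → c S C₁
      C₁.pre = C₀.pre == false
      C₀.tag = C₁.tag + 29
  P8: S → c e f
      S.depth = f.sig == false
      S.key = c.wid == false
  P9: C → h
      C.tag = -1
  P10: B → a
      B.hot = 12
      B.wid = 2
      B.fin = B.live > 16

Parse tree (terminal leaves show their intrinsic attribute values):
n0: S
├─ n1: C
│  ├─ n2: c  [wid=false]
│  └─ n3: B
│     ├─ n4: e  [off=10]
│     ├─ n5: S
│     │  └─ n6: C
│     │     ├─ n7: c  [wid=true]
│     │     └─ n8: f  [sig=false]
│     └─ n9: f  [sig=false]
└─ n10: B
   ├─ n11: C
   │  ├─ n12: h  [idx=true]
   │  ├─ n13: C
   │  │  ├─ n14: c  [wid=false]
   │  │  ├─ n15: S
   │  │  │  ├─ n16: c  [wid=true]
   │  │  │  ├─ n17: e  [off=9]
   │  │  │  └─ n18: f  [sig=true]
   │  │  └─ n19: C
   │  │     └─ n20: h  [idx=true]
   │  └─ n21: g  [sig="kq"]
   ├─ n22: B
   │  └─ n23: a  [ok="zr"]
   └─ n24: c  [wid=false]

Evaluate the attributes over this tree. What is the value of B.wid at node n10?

-5

1. n1.pre = true  [true]
2. n2.wid = false  [terminal]
3. n3.live = 7  [7]
4. n4.off = 10  [terminal]
5. n6.pre = true  [true]
6. n7.wid = true  [terminal]
7. n8.sig = false  [terminal]
8. n6.tag = 24  [24]
9. n5.depth = true  [C.tag > 23]
10. n5.key = true  [C.tag > 23]
11. n9.sig = false  [terminal]
12. n3.hot = 23  [B.live + 16]
13. n3.wid = -5  [(if f.sig then B.live else e.off) - 15]
14. n3.fin = false  [false]
15. n1.tag = 9  [B.hot + B.wid - 9]
16. n10.live = -4  [C.tag * -1 + 5]
17. n11.pre = true  [B₀.live > -5]
18. n12.idx = true  [terminal]
19. n13.pre = true  [true]
20. n14.wid = false  [terminal]
21. n16.wid = true  [terminal]
22. n17.off = 9  [terminal]
23. n18.sig = true  [terminal]
24. n15.depth = false  [f.sig == false]
25. n15.key = false  [c.wid == false]
26. n19.pre = false  [C₀.pre == false]
27. n20.idx = true  [terminal]
28. n19.tag = -1  [-1]
29. n13.tag = 28  [C₁.tag + 29]
30. n21.sig = "kq"  [terminal]
31. n11.tag = 6  [C₁.tag * 3 - 78]
32. n22.live = 16  [B₀.live + 20]
33. n23.ok = "zr"  [terminal]
34. n22.hot = 12  [12]
35. n22.wid = 2  [2]
36. n22.fin = false  [B.live > 16]
37. n24.wid = false  [terminal]
38. n10.hot = 26  [B₁.hot + 14]
39. n10.wid = -5  [C.tag - 11]
40. n10.fin = false  [B₁.fin == true]
41. n0.depth = true  [true]
42. n0.key = true  [not B.fin]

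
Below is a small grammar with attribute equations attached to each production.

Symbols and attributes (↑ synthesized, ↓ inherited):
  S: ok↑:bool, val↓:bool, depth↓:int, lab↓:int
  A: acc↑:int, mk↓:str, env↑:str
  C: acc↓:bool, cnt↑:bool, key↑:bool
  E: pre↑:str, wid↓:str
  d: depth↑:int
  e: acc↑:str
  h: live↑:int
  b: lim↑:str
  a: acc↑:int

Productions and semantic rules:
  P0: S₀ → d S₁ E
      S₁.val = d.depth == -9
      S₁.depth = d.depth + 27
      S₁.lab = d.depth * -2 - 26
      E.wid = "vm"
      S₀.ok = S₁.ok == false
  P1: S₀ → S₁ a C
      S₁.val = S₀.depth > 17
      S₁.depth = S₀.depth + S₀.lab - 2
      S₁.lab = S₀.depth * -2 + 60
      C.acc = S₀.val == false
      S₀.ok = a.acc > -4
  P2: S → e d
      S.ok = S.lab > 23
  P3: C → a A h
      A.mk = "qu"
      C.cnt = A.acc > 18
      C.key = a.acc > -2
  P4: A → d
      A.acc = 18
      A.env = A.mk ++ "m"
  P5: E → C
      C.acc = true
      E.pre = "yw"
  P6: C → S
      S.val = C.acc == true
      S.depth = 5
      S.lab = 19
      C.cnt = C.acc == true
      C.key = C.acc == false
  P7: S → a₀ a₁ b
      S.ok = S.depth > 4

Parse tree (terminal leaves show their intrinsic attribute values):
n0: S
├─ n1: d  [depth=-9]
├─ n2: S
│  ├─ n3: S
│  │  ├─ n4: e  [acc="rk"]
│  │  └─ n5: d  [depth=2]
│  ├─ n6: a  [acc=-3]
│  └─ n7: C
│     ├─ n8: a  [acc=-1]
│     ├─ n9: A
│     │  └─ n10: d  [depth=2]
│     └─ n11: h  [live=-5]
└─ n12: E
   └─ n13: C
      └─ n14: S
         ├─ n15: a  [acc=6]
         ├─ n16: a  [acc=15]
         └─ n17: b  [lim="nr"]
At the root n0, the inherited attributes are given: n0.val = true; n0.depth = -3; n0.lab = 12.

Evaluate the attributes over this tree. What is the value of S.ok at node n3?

true

1. n0.val = true  [given at root]
2. n0.depth = -3  [given at root]
3. n0.lab = 12  [given at root]
4. n1.depth = -9  [terminal]
5. n2.val = true  [d.depth == -9]
6. n2.depth = 18  [d.depth + 27]
7. n2.lab = -8  [d.depth * -2 - 26]
8. n3.val = true  [S₀.depth > 17]
9. n3.depth = 8  [S₀.depth + S₀.lab - 2]
10. n3.lab = 24  [S₀.depth * -2 + 60]
11. n4.acc = "rk"  [terminal]
12. n5.depth = 2  [terminal]
13. n3.ok = true  [S.lab > 23]
14. n6.acc = -3  [terminal]
15. n7.acc = false  [S₀.val == false]
16. n8.acc = -1  [terminal]
17. n9.mk = "qu"  ["qu"]
18. n10.depth = 2  [terminal]
19. n9.acc = 18  [18]
20. n9.env = "qum"  [A.mk ++ "m"]
21. n11.live = -5  [terminal]
22. n7.cnt = false  [A.acc > 18]
23. n7.key = true  [a.acc > -2]
24. n2.ok = true  [a.acc > -4]
25. n12.wid = "vm"  ["vm"]
26. n13.acc = true  [true]
27. n14.val = true  [C.acc == true]
28. n14.depth = 5  [5]
29. n14.lab = 19  [19]
30. n15.acc = 6  [terminal]
31. n16.acc = 15  [terminal]
32. n17.lim = "nr"  [terminal]
33. n14.ok = true  [S.depth > 4]
34. n13.cnt = true  [C.acc == true]
35. n13.key = false  [C.acc == false]
36. n12.pre = "yw"  ["yw"]
37. n0.ok = false  [S₁.ok == false]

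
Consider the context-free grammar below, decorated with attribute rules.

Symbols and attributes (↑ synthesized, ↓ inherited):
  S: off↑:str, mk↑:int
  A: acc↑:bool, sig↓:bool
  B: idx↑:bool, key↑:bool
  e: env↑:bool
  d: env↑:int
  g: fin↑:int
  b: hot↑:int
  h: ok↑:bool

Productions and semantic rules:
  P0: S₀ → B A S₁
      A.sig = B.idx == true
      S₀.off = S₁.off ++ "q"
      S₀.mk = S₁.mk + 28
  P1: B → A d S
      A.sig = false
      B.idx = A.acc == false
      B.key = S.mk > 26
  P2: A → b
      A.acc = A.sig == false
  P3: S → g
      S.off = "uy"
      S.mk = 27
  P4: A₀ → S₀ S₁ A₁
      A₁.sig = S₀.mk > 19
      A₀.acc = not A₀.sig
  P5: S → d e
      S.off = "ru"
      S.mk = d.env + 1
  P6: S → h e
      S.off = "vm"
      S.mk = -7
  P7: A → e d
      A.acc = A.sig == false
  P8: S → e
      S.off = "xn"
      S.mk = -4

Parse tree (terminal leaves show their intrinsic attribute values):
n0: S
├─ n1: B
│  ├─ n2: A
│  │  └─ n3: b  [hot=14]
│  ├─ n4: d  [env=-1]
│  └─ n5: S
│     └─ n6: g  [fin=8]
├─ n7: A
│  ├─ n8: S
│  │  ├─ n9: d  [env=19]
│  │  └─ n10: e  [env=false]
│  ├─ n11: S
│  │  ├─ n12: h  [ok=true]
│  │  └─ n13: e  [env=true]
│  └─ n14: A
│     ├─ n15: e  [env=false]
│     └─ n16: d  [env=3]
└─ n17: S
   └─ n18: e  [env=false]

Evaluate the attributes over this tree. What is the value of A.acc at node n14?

false

1. n2.sig = false  [false]
2. n3.hot = 14  [terminal]
3. n2.acc = true  [A.sig == false]
4. n4.env = -1  [terminal]
5. n6.fin = 8  [terminal]
6. n5.off = "uy"  ["uy"]
7. n5.mk = 27  [27]
8. n1.idx = false  [A.acc == false]
9. n1.key = true  [S.mk > 26]
10. n7.sig = false  [B.idx == true]
11. n9.env = 19  [terminal]
12. n10.env = false  [terminal]
13. n8.off = "ru"  ["ru"]
14. n8.mk = 20  [d.env + 1]
15. n12.ok = true  [terminal]
16. n13.env = true  [terminal]
17. n11.off = "vm"  ["vm"]
18. n11.mk = -7  [-7]
19. n14.sig = true  [S₀.mk > 19]
20. n15.env = false  [terminal]
21. n16.env = 3  [terminal]
22. n14.acc = false  [A.sig == false]
23. n7.acc = true  [not A₀.sig]
24. n18.env = false  [terminal]
25. n17.off = "xn"  ["xn"]
26. n17.mk = -4  [-4]
27. n0.off = "xnq"  [S₁.off ++ "q"]
28. n0.mk = 24  [S₁.mk + 28]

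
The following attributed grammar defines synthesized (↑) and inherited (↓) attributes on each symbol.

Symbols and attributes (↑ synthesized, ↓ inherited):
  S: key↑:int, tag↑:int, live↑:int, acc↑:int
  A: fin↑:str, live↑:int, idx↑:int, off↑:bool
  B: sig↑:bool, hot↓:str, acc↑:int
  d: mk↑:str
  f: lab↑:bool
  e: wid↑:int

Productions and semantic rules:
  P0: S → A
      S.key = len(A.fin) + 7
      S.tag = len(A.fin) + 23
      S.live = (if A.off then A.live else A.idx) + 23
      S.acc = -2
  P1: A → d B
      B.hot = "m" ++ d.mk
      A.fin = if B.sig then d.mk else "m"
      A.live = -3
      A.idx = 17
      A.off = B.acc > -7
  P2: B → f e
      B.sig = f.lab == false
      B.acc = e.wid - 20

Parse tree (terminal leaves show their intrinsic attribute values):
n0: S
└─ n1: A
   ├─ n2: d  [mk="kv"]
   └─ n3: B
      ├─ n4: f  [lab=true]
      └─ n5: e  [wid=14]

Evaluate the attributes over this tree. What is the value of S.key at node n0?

8

1. n2.mk = "kv"  [terminal]
2. n3.hot = "mkv"  ["m" ++ d.mk]
3. n4.lab = true  [terminal]
4. n5.wid = 14  [terminal]
5. n3.sig = false  [f.lab == false]
6. n3.acc = -6  [e.wid - 20]
7. n1.fin = "m"  [if B.sig then d.mk else "m"]
8. n1.live = -3  [-3]
9. n1.idx = 17  [17]
10. n1.off = true  [B.acc > -7]
11. n0.key = 8  [len(A.fin) + 7]
12. n0.tag = 24  [len(A.fin) + 23]
13. n0.live = 20  [(if A.off then A.live else A.idx) + 23]
14. n0.acc = -2  [-2]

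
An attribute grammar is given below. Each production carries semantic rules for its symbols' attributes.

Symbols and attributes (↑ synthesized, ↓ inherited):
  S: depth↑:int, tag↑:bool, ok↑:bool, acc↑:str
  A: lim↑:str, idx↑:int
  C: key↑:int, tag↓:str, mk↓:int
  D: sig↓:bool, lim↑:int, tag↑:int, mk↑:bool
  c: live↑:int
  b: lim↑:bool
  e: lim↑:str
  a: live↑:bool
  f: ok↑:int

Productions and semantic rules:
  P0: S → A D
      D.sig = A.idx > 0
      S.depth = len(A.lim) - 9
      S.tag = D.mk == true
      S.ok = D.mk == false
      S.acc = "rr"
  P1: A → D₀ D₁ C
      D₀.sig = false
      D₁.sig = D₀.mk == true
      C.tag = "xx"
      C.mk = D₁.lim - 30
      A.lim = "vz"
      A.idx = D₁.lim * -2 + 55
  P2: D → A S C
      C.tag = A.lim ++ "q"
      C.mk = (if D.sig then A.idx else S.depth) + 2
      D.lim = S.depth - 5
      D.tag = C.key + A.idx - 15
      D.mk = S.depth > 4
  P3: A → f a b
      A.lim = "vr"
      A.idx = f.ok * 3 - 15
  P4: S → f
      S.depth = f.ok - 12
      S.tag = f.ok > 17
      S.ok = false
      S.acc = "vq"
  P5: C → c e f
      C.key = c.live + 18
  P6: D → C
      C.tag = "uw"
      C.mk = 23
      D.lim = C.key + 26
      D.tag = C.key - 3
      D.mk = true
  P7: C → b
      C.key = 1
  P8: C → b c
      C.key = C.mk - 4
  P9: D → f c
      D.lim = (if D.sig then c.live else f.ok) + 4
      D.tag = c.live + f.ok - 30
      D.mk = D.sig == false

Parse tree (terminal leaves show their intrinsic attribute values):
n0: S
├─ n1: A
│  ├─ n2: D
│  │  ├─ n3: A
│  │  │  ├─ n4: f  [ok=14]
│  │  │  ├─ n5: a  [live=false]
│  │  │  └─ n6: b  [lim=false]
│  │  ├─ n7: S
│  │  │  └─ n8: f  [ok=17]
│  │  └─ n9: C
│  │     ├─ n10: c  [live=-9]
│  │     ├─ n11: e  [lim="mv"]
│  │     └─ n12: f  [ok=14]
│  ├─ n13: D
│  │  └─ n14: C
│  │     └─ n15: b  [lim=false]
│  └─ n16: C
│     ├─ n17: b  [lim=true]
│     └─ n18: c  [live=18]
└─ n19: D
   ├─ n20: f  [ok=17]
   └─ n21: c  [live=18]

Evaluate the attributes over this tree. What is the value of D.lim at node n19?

22

1. n2.sig = false  [false]
2. n4.ok = 14  [terminal]
3. n5.live = false  [terminal]
4. n6.lim = false  [terminal]
5. n3.lim = "vr"  ["vr"]
6. n3.idx = 27  [f.ok * 3 - 15]
7. n8.ok = 17  [terminal]
8. n7.depth = 5  [f.ok - 12]
9. n7.tag = false  [f.ok > 17]
10. n7.ok = false  [false]
11. n7.acc = "vq"  ["vq"]
12. n9.tag = "vrq"  [A.lim ++ "q"]
13. n9.mk = 7  [(if D.sig then A.idx else S.depth) + 2]
14. n10.live = -9  [terminal]
15. n11.lim = "mv"  [terminal]
16. n12.ok = 14  [terminal]
17. n9.key = 9  [c.live + 18]
18. n2.lim = 0  [S.depth - 5]
19. n2.tag = 21  [C.key + A.idx - 15]
20. n2.mk = true  [S.depth > 4]
21. n13.sig = true  [D₀.mk == true]
22. n14.tag = "uw"  ["uw"]
23. n14.mk = 23  [23]
24. n15.lim = false  [terminal]
25. n14.key = 1  [1]
26. n13.lim = 27  [C.key + 26]
27. n13.tag = -2  [C.key - 3]
28. n13.mk = true  [true]
29. n16.tag = "xx"  ["xx"]
30. n16.mk = -3  [D₁.lim - 30]
31. n17.lim = true  [terminal]
32. n18.live = 18  [terminal]
33. n16.key = -7  [C.mk - 4]
34. n1.lim = "vz"  ["vz"]
35. n1.idx = 1  [D₁.lim * -2 + 55]
36. n19.sig = true  [A.idx > 0]
37. n20.ok = 17  [terminal]
38. n21.live = 18  [terminal]
39. n19.lim = 22  [(if D.sig then c.live else f.ok) + 4]
40. n19.tag = 5  [c.live + f.ok - 30]
41. n19.mk = false  [D.sig == false]
42. n0.depth = -7  [len(A.lim) - 9]
43. n0.tag = false  [D.mk == true]
44. n0.ok = true  [D.mk == false]
45. n0.acc = "rr"  ["rr"]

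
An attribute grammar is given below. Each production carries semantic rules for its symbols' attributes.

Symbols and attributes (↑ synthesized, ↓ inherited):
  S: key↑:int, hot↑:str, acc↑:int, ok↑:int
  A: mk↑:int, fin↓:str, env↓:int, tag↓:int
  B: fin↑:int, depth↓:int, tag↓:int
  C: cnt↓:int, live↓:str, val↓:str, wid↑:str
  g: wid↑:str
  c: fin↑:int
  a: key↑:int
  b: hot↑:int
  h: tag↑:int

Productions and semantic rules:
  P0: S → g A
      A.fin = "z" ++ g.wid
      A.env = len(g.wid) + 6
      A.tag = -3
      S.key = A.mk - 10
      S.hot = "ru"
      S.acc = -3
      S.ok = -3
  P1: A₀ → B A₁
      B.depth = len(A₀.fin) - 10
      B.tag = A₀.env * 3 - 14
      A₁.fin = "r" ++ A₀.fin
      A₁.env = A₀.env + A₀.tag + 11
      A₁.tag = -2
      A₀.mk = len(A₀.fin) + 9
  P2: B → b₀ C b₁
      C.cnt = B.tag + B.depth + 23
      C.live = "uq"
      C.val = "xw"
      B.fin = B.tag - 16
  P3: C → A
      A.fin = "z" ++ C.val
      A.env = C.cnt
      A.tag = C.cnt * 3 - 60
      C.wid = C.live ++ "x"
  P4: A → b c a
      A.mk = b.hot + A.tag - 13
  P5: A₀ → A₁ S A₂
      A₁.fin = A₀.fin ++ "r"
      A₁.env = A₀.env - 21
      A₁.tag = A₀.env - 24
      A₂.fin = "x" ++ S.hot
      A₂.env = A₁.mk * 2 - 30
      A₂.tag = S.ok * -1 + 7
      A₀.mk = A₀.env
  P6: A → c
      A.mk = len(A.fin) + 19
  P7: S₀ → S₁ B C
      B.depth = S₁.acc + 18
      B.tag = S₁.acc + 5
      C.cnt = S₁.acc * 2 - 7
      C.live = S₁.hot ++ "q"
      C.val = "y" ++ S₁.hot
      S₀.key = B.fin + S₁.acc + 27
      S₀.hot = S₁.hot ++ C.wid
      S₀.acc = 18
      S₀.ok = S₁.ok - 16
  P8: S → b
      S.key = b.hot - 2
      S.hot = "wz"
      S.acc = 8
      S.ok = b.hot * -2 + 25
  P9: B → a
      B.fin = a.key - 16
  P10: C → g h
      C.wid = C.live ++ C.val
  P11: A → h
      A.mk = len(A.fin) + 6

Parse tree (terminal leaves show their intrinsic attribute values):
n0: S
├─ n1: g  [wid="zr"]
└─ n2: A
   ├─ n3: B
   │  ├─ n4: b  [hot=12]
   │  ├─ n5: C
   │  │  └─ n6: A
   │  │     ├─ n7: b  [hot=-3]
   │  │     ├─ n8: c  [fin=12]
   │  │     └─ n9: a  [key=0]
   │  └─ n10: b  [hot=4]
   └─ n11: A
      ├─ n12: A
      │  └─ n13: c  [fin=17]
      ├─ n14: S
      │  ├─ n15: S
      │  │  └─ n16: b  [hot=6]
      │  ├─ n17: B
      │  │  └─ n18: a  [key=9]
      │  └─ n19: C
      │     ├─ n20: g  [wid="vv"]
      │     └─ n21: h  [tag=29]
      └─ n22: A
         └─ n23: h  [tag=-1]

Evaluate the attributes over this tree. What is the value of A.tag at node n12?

1. n1.wid = "zr"  [terminal]
2. n2.fin = "zzr"  ["z" ++ g.wid]
3. n2.env = 8  [len(g.wid) + 6]
4. n2.tag = -3  [-3]
5. n3.depth = -7  [len(A₀.fin) - 10]
6. n3.tag = 10  [A₀.env * 3 - 14]
7. n4.hot = 12  [terminal]
8. n5.cnt = 26  [B.tag + B.depth + 23]
9. n5.live = "uq"  ["uq"]
10. n5.val = "xw"  ["xw"]
11. n6.fin = "zxw"  ["z" ++ C.val]
12. n6.env = 26  [C.cnt]
13. n6.tag = 18  [C.cnt * 3 - 60]
14. n7.hot = -3  [terminal]
15. n8.fin = 12  [terminal]
16. n9.key = 0  [terminal]
17. n6.mk = 2  [b.hot + A.tag - 13]
18. n5.wid = "uqx"  [C.live ++ "x"]
19. n10.hot = 4  [terminal]
20. n3.fin = -6  [B.tag - 16]
21. n11.fin = "rzzr"  ["r" ++ A₀.fin]
22. n11.env = 16  [A₀.env + A₀.tag + 11]
23. n11.tag = -2  [-2]
24. n12.fin = "rzzrr"  [A₀.fin ++ "r"]
25. n12.env = -5  [A₀.env - 21]
26. n12.tag = -8  [A₀.env - 24]
27. n13.fin = 17  [terminal]
28. n12.mk = 24  [len(A.fin) + 19]
29. n16.hot = 6  [terminal]
30. n15.key = 4  [b.hot - 2]
31. n15.hot = "wz"  ["wz"]
32. n15.acc = 8  [8]
33. n15.ok = 13  [b.hot * -2 + 25]
34. n17.depth = 26  [S₁.acc + 18]
35. n17.tag = 13  [S₁.acc + 5]
36. n18.key = 9  [terminal]
37. n17.fin = -7  [a.key - 16]
38. n19.cnt = 9  [S₁.acc * 2 - 7]
39. n19.live = "wzq"  [S₁.hot ++ "q"]
40. n19.val = "ywz"  ["y" ++ S₁.hot]
41. n20.wid = "vv"  [terminal]
42. n21.tag = 29  [terminal]
43. n19.wid = "wzqywz"  [C.live ++ C.val]
44. n14.key = 28  [B.fin + S₁.acc + 27]
45. n14.hot = "wzwzqywz"  [S₁.hot ++ C.wid]
46. n14.acc = 18  [18]
47. n14.ok = -3  [S₁.ok - 16]
48. n22.fin = "xwzwzqywz"  ["x" ++ S.hot]
49. n22.env = 18  [A₁.mk * 2 - 30]
50. n22.tag = 10  [S.ok * -1 + 7]
51. n23.tag = -1  [terminal]
52. n22.mk = 15  [len(A.fin) + 6]
53. n11.mk = 16  [A₀.env]
54. n2.mk = 12  [len(A₀.fin) + 9]
55. n0.key = 2  [A.mk - 10]
56. n0.hot = "ru"  ["ru"]
57. n0.acc = -3  [-3]
58. n0.ok = -3  [-3]

-8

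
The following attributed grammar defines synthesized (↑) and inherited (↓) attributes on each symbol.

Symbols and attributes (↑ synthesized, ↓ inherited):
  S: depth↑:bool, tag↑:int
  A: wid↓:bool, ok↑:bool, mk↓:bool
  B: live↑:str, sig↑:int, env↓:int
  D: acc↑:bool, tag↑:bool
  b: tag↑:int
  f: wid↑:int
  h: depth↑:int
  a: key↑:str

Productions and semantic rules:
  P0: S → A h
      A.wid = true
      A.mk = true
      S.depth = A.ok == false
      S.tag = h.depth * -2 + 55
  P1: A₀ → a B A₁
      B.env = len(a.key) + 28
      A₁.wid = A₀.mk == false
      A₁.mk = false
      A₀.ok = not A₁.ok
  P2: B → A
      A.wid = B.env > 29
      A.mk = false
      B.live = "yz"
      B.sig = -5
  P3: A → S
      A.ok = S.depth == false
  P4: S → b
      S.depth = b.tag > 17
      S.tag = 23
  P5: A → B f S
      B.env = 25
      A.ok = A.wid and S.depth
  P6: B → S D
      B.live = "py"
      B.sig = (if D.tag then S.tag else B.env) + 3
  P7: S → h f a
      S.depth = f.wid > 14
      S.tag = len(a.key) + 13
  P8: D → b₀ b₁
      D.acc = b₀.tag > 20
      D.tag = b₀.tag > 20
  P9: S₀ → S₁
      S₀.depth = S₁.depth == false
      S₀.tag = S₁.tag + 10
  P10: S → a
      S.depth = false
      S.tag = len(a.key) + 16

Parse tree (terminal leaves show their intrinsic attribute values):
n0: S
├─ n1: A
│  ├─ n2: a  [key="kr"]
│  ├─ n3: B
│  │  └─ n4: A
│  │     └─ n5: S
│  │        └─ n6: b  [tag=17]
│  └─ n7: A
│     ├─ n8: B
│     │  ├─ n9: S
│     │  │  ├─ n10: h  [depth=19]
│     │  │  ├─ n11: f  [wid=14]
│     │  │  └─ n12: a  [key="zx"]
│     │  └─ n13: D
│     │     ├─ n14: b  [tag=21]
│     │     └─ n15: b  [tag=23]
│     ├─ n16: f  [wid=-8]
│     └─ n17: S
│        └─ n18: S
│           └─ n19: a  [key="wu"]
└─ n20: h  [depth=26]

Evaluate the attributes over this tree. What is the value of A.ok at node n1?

1. n1.wid = true  [true]
2. n1.mk = true  [true]
3. n2.key = "kr"  [terminal]
4. n3.env = 30  [len(a.key) + 28]
5. n4.wid = true  [B.env > 29]
6. n4.mk = false  [false]
7. n6.tag = 17  [terminal]
8. n5.depth = false  [b.tag > 17]
9. n5.tag = 23  [23]
10. n4.ok = true  [S.depth == false]
11. n3.live = "yz"  ["yz"]
12. n3.sig = -5  [-5]
13. n7.wid = false  [A₀.mk == false]
14. n7.mk = false  [false]
15. n8.env = 25  [25]
16. n10.depth = 19  [terminal]
17. n11.wid = 14  [terminal]
18. n12.key = "zx"  [terminal]
19. n9.depth = false  [f.wid > 14]
20. n9.tag = 15  [len(a.key) + 13]
21. n14.tag = 21  [terminal]
22. n15.tag = 23  [terminal]
23. n13.acc = true  [b₀.tag > 20]
24. n13.tag = true  [b₀.tag > 20]
25. n8.live = "py"  ["py"]
26. n8.sig = 18  [(if D.tag then S.tag else B.env) + 3]
27. n16.wid = -8  [terminal]
28. n19.key = "wu"  [terminal]
29. n18.depth = false  [false]
30. n18.tag = 18  [len(a.key) + 16]
31. n17.depth = true  [S₁.depth == false]
32. n17.tag = 28  [S₁.tag + 10]
33. n7.ok = false  [A.wid and S.depth]
34. n1.ok = true  [not A₁.ok]
35. n20.depth = 26  [terminal]
36. n0.depth = false  [A.ok == false]
37. n0.tag = 3  [h.depth * -2 + 55]

true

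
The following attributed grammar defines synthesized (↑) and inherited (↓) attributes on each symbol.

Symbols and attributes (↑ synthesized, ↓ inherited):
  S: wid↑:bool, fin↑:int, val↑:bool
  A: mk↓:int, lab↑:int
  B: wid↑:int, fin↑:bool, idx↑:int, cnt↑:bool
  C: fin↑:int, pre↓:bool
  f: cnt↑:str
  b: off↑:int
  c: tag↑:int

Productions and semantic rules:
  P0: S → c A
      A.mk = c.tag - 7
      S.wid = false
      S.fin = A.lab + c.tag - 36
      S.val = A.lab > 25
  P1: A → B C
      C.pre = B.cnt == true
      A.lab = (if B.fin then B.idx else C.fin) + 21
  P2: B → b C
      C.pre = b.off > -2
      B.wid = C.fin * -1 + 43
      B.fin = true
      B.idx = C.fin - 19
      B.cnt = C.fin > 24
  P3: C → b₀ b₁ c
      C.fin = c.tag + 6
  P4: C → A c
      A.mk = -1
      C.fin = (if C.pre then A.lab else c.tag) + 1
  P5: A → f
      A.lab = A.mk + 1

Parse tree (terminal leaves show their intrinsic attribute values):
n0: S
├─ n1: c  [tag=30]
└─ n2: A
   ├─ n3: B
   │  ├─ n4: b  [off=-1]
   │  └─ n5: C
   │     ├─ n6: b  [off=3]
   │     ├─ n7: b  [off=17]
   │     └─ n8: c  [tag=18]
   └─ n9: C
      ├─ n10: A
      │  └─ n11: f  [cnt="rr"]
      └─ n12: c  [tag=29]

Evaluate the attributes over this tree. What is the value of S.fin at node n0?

1. n1.tag = 30  [terminal]
2. n2.mk = 23  [c.tag - 7]
3. n4.off = -1  [terminal]
4. n5.pre = true  [b.off > -2]
5. n6.off = 3  [terminal]
6. n7.off = 17  [terminal]
7. n8.tag = 18  [terminal]
8. n5.fin = 24  [c.tag + 6]
9. n3.wid = 19  [C.fin * -1 + 43]
10. n3.fin = true  [true]
11. n3.idx = 5  [C.fin - 19]
12. n3.cnt = false  [C.fin > 24]
13. n9.pre = false  [B.cnt == true]
14. n10.mk = -1  [-1]
15. n11.cnt = "rr"  [terminal]
16. n10.lab = 0  [A.mk + 1]
17. n12.tag = 29  [terminal]
18. n9.fin = 30  [(if C.pre then A.lab else c.tag) + 1]
19. n2.lab = 26  [(if B.fin then B.idx else C.fin) + 21]
20. n0.wid = false  [false]
21. n0.fin = 20  [A.lab + c.tag - 36]
22. n0.val = true  [A.lab > 25]

20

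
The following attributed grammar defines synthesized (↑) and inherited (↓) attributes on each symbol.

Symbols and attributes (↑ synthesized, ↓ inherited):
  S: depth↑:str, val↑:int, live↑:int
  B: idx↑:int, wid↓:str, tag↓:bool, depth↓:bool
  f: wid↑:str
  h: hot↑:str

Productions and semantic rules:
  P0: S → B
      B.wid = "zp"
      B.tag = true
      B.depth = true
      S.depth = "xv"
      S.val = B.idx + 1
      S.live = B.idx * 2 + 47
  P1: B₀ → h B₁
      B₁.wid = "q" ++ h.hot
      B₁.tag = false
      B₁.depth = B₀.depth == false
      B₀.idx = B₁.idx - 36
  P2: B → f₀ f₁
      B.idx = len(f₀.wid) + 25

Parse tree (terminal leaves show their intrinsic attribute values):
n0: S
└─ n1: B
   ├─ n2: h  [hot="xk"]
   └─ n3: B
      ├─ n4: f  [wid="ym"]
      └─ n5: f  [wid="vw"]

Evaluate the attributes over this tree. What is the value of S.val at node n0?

1. n1.wid = "zp"  ["zp"]
2. n1.tag = true  [true]
3. n1.depth = true  [true]
4. n2.hot = "xk"  [terminal]
5. n3.wid = "qxk"  ["q" ++ h.hot]
6. n3.tag = false  [false]
7. n3.depth = false  [B₀.depth == false]
8. n4.wid = "ym"  [terminal]
9. n5.wid = "vw"  [terminal]
10. n3.idx = 27  [len(f₀.wid) + 25]
11. n1.idx = -9  [B₁.idx - 36]
12. n0.depth = "xv"  ["xv"]
13. n0.val = -8  [B.idx + 1]
14. n0.live = 29  [B.idx * 2 + 47]

-8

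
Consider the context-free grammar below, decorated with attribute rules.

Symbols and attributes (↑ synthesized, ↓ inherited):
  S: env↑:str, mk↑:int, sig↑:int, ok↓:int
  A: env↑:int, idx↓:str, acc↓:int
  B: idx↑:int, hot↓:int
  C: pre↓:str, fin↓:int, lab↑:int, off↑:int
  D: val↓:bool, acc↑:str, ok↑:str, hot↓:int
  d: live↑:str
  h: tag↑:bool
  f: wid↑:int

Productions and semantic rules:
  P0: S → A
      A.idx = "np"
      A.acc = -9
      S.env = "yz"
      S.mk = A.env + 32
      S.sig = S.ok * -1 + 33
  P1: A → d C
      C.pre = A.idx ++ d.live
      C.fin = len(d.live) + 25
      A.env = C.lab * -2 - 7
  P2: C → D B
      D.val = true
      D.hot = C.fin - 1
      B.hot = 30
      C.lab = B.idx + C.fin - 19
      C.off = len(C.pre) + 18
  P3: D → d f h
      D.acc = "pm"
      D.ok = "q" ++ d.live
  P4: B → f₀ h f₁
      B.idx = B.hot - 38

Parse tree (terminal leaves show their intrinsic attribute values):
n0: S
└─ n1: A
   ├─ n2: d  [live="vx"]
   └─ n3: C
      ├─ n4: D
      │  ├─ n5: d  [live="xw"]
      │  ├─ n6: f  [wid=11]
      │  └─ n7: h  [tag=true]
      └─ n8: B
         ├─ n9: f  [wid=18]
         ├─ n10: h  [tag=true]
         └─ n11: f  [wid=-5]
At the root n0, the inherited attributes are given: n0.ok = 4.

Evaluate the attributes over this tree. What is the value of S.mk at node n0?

25

1. n0.ok = 4  [given at root]
2. n1.idx = "np"  ["np"]
3. n1.acc = -9  [-9]
4. n2.live = "vx"  [terminal]
5. n3.pre = "npvx"  [A.idx ++ d.live]
6. n3.fin = 27  [len(d.live) + 25]
7. n4.val = true  [true]
8. n4.hot = 26  [C.fin - 1]
9. n5.live = "xw"  [terminal]
10. n6.wid = 11  [terminal]
11. n7.tag = true  [terminal]
12. n4.acc = "pm"  ["pm"]
13. n4.ok = "qxw"  ["q" ++ d.live]
14. n8.hot = 30  [30]
15. n9.wid = 18  [terminal]
16. n10.tag = true  [terminal]
17. n11.wid = -5  [terminal]
18. n8.idx = -8  [B.hot - 38]
19. n3.lab = 0  [B.idx + C.fin - 19]
20. n3.off = 22  [len(C.pre) + 18]
21. n1.env = -7  [C.lab * -2 - 7]
22. n0.env = "yz"  ["yz"]
23. n0.mk = 25  [A.env + 32]
24. n0.sig = 29  [S.ok * -1 + 33]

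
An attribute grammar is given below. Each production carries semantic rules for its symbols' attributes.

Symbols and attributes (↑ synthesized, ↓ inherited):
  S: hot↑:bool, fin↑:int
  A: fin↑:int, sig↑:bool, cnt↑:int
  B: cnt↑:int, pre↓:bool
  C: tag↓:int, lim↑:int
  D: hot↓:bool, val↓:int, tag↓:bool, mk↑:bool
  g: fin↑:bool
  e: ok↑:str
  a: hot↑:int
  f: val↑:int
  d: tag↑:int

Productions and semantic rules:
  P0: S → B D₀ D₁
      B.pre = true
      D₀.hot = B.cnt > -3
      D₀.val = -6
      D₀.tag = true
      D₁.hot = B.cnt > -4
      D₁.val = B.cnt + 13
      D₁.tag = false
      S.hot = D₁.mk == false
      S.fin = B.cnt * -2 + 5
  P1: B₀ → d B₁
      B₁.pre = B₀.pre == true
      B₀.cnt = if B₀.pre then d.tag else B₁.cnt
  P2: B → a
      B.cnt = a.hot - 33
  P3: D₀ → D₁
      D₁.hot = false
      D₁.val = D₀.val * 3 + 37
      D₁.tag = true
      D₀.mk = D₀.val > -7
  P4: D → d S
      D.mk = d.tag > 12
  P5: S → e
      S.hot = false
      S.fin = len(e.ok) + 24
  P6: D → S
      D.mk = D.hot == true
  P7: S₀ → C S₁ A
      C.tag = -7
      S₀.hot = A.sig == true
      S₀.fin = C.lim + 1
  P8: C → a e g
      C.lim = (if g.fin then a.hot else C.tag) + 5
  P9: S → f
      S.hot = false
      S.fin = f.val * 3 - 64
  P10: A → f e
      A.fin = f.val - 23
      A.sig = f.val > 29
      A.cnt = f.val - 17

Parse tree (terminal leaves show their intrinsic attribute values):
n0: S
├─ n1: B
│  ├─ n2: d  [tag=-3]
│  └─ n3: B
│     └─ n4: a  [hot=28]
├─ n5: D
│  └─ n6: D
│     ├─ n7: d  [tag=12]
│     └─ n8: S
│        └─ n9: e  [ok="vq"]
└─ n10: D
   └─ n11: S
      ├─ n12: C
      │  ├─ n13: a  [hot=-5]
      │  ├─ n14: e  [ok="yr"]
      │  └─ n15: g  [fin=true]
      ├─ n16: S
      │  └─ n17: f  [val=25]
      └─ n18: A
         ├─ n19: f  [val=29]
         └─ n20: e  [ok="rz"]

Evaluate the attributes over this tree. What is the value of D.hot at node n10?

true

1. n1.pre = true  [true]
2. n2.tag = -3  [terminal]
3. n3.pre = true  [B₀.pre == true]
4. n4.hot = 28  [terminal]
5. n3.cnt = -5  [a.hot - 33]
6. n1.cnt = -3  [if B₀.pre then d.tag else B₁.cnt]
7. n5.hot = false  [B.cnt > -3]
8. n5.val = -6  [-6]
9. n5.tag = true  [true]
10. n6.hot = false  [false]
11. n6.val = 19  [D₀.val * 3 + 37]
12. n6.tag = true  [true]
13. n7.tag = 12  [terminal]
14. n9.ok = "vq"  [terminal]
15. n8.hot = false  [false]
16. n8.fin = 26  [len(e.ok) + 24]
17. n6.mk = false  [d.tag > 12]
18. n5.mk = true  [D₀.val > -7]
19. n10.hot = true  [B.cnt > -4]
20. n10.val = 10  [B.cnt + 13]
21. n10.tag = false  [false]
22. n12.tag = -7  [-7]
23. n13.hot = -5  [terminal]
24. n14.ok = "yr"  [terminal]
25. n15.fin = true  [terminal]
26. n12.lim = 0  [(if g.fin then a.hot else C.tag) + 5]
27. n17.val = 25  [terminal]
28. n16.hot = false  [false]
29. n16.fin = 11  [f.val * 3 - 64]
30. n19.val = 29  [terminal]
31. n20.ok = "rz"  [terminal]
32. n18.fin = 6  [f.val - 23]
33. n18.sig = false  [f.val > 29]
34. n18.cnt = 12  [f.val - 17]
35. n11.hot = false  [A.sig == true]
36. n11.fin = 1  [C.lim + 1]
37. n10.mk = true  [D.hot == true]
38. n0.hot = false  [D₁.mk == false]
39. n0.fin = 11  [B.cnt * -2 + 5]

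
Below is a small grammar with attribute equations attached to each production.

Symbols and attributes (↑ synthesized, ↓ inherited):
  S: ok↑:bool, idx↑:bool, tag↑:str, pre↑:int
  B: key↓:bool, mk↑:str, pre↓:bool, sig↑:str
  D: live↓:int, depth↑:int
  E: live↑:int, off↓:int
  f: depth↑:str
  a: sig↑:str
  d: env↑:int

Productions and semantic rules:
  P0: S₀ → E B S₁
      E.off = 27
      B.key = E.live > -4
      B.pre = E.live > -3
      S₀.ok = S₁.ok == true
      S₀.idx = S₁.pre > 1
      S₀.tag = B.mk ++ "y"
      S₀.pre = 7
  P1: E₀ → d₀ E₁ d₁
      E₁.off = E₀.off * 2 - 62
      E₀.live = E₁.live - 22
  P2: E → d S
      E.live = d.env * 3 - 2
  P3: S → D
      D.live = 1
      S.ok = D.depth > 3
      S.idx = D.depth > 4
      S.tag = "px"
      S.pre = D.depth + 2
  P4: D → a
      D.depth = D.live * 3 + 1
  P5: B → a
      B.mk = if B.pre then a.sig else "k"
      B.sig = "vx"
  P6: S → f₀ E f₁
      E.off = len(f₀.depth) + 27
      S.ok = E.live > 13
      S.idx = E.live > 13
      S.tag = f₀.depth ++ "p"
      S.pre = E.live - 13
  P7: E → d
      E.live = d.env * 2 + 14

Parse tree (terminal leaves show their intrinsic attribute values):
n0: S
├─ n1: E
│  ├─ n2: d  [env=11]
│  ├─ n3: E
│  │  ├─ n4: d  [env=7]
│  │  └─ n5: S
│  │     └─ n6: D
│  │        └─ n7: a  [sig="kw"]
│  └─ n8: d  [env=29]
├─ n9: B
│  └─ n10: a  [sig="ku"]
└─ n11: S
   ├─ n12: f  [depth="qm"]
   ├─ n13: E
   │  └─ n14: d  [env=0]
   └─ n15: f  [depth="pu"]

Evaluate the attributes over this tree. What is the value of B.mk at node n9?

1. n1.off = 27  [27]
2. n2.env = 11  [terminal]
3. n3.off = -8  [E₀.off * 2 - 62]
4. n4.env = 7  [terminal]
5. n6.live = 1  [1]
6. n7.sig = "kw"  [terminal]
7. n6.depth = 4  [D.live * 3 + 1]
8. n5.ok = true  [D.depth > 3]
9. n5.idx = false  [D.depth > 4]
10. n5.tag = "px"  ["px"]
11. n5.pre = 6  [D.depth + 2]
12. n3.live = 19  [d.env * 3 - 2]
13. n8.env = 29  [terminal]
14. n1.live = -3  [E₁.live - 22]
15. n9.key = true  [E.live > -4]
16. n9.pre = false  [E.live > -3]
17. n10.sig = "ku"  [terminal]
18. n9.mk = "k"  [if B.pre then a.sig else "k"]
19. n9.sig = "vx"  ["vx"]
20. n12.depth = "qm"  [terminal]
21. n13.off = 29  [len(f₀.depth) + 27]
22. n14.env = 0  [terminal]
23. n13.live = 14  [d.env * 2 + 14]
24. n15.depth = "pu"  [terminal]
25. n11.ok = true  [E.live > 13]
26. n11.idx = true  [E.live > 13]
27. n11.tag = "qmp"  [f₀.depth ++ "p"]
28. n11.pre = 1  [E.live - 13]
29. n0.ok = true  [S₁.ok == true]
30. n0.idx = false  [S₁.pre > 1]
31. n0.tag = "ky"  [B.mk ++ "y"]
32. n0.pre = 7  [7]

"k"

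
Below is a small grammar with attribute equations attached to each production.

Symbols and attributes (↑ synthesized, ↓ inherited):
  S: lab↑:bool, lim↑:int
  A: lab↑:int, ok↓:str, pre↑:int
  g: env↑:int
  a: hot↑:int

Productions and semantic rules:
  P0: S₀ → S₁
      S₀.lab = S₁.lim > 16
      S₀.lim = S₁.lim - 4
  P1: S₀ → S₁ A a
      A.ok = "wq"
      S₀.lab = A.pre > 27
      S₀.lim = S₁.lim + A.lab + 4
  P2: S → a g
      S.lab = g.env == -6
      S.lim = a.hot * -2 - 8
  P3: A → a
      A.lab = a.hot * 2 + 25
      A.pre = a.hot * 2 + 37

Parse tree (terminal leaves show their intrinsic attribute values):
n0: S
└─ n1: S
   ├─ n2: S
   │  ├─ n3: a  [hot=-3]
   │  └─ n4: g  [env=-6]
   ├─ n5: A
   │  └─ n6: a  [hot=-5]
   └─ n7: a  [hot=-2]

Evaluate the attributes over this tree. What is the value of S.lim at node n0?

1. n3.hot = -3  [terminal]
2. n4.env = -6  [terminal]
3. n2.lab = true  [g.env == -6]
4. n2.lim = -2  [a.hot * -2 - 8]
5. n5.ok = "wq"  ["wq"]
6. n6.hot = -5  [terminal]
7. n5.lab = 15  [a.hot * 2 + 25]
8. n5.pre = 27  [a.hot * 2 + 37]
9. n7.hot = -2  [terminal]
10. n1.lab = false  [A.pre > 27]
11. n1.lim = 17  [S₁.lim + A.lab + 4]
12. n0.lab = true  [S₁.lim > 16]
13. n0.lim = 13  [S₁.lim - 4]

13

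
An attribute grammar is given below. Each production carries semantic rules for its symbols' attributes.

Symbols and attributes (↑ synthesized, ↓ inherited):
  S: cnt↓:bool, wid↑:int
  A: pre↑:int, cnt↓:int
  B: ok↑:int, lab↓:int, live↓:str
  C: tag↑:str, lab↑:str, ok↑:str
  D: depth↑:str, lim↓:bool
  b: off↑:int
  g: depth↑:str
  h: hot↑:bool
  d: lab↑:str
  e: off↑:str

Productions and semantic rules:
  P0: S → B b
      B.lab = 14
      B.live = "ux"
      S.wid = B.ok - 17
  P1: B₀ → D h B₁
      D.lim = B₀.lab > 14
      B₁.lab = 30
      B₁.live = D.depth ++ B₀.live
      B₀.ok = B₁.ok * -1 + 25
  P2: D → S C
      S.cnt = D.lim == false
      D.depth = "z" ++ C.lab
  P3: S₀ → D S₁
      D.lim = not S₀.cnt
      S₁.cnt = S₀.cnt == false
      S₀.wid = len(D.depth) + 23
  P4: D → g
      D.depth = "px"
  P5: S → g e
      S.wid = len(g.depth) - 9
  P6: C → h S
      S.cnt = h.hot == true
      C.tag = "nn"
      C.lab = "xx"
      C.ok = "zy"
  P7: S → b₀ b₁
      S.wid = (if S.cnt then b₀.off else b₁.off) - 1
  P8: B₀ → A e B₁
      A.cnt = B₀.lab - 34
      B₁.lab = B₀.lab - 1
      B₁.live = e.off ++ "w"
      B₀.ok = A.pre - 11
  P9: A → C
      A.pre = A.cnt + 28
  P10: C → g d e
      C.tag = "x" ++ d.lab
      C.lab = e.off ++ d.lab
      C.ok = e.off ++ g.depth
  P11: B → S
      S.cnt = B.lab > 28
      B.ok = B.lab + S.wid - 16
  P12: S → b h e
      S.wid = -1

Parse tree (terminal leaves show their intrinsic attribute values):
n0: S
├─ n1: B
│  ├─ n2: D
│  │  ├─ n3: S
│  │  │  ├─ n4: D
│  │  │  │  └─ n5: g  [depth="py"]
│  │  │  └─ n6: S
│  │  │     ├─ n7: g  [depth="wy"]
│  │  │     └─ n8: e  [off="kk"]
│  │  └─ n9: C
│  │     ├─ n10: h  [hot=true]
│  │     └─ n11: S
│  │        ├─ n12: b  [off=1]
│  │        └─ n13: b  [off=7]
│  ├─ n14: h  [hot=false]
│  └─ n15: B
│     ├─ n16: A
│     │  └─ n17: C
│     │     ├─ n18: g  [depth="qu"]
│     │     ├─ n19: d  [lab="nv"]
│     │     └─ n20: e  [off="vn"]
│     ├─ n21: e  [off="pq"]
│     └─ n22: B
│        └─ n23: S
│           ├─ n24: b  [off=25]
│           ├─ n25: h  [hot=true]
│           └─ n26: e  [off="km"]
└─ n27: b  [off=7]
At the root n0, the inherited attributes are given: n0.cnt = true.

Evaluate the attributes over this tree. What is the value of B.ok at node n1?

1. n0.cnt = true  [given at root]
2. n1.lab = 14  [14]
3. n1.live = "ux"  ["ux"]
4. n2.lim = false  [B₀.lab > 14]
5. n3.cnt = true  [D.lim == false]
6. n4.lim = false  [not S₀.cnt]
7. n5.depth = "py"  [terminal]
8. n4.depth = "px"  ["px"]
9. n6.cnt = false  [S₀.cnt == false]
10. n7.depth = "wy"  [terminal]
11. n8.off = "kk"  [terminal]
12. n6.wid = -7  [len(g.depth) - 9]
13. n3.wid = 25  [len(D.depth) + 23]
14. n10.hot = true  [terminal]
15. n11.cnt = true  [h.hot == true]
16. n12.off = 1  [terminal]
17. n13.off = 7  [terminal]
18. n11.wid = 0  [(if S.cnt then b₀.off else b₁.off) - 1]
19. n9.tag = "nn"  ["nn"]
20. n9.lab = "xx"  ["xx"]
21. n9.ok = "zy"  ["zy"]
22. n2.depth = "zxx"  ["z" ++ C.lab]
23. n14.hot = false  [terminal]
24. n15.lab = 30  [30]
25. n15.live = "zxxux"  [D.depth ++ B₀.live]
26. n16.cnt = -4  [B₀.lab - 34]
27. n18.depth = "qu"  [terminal]
28. n19.lab = "nv"  [terminal]
29. n20.off = "vn"  [terminal]
30. n17.tag = "xnv"  ["x" ++ d.lab]
31. n17.lab = "vnnv"  [e.off ++ d.lab]
32. n17.ok = "vnqu"  [e.off ++ g.depth]
33. n16.pre = 24  [A.cnt + 28]
34. n21.off = "pq"  [terminal]
35. n22.lab = 29  [B₀.lab - 1]
36. n22.live = "pqw"  [e.off ++ "w"]
37. n23.cnt = true  [B.lab > 28]
38. n24.off = 25  [terminal]
39. n25.hot = true  [terminal]
40. n26.off = "km"  [terminal]
41. n23.wid = -1  [-1]
42. n22.ok = 12  [B.lab + S.wid - 16]
43. n15.ok = 13  [A.pre - 11]
44. n1.ok = 12  [B₁.ok * -1 + 25]
45. n27.off = 7  [terminal]
46. n0.wid = -5  [B.ok - 17]

12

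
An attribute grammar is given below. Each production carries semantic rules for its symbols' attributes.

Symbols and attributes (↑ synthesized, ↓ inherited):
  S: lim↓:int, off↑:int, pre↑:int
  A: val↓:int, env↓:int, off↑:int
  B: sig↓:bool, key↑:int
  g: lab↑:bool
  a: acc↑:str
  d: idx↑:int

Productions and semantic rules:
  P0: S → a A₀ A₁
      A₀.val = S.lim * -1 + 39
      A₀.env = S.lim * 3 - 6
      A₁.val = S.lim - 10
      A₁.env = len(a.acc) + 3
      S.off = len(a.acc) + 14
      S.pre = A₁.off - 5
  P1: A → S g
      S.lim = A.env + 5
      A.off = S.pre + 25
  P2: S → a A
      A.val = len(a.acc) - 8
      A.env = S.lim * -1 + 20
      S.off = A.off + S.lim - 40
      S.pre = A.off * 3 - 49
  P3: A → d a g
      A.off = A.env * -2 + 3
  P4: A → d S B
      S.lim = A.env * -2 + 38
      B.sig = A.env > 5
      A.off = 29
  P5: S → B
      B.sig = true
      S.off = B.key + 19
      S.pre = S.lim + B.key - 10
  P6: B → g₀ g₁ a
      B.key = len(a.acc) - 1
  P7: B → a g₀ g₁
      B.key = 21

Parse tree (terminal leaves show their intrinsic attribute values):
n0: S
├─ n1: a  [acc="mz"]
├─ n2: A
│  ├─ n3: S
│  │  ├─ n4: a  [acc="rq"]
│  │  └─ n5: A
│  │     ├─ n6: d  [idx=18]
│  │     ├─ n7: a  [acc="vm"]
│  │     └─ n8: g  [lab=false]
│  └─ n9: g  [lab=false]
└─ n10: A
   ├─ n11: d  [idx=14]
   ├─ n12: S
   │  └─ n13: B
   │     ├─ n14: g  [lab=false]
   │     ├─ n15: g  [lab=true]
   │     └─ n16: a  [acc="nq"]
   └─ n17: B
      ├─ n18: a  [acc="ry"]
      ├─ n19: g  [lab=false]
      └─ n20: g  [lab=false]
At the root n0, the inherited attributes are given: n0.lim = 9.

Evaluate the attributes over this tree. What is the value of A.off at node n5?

1. n0.lim = 9  [given at root]
2. n1.acc = "mz"  [terminal]
3. n2.val = 30  [S.lim * -1 + 39]
4. n2.env = 21  [S.lim * 3 - 6]
5. n3.lim = 26  [A.env + 5]
6. n4.acc = "rq"  [terminal]
7. n5.val = -6  [len(a.acc) - 8]
8. n5.env = -6  [S.lim * -1 + 20]
9. n6.idx = 18  [terminal]
10. n7.acc = "vm"  [terminal]
11. n8.lab = false  [terminal]
12. n5.off = 15  [A.env * -2 + 3]
13. n3.off = 1  [A.off + S.lim - 40]
14. n3.pre = -4  [A.off * 3 - 49]
15. n9.lab = false  [terminal]
16. n2.off = 21  [S.pre + 25]
17. n10.val = -1  [S.lim - 10]
18. n10.env = 5  [len(a.acc) + 3]
19. n11.idx = 14  [terminal]
20. n12.lim = 28  [A.env * -2 + 38]
21. n13.sig = true  [true]
22. n14.lab = false  [terminal]
23. n15.lab = true  [terminal]
24. n16.acc = "nq"  [terminal]
25. n13.key = 1  [len(a.acc) - 1]
26. n12.off = 20  [B.key + 19]
27. n12.pre = 19  [S.lim + B.key - 10]
28. n17.sig = false  [A.env > 5]
29. n18.acc = "ry"  [terminal]
30. n19.lab = false  [terminal]
31. n20.lab = false  [terminal]
32. n17.key = 21  [21]
33. n10.off = 29  [29]
34. n0.off = 16  [len(a.acc) + 14]
35. n0.pre = 24  [A₁.off - 5]

15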